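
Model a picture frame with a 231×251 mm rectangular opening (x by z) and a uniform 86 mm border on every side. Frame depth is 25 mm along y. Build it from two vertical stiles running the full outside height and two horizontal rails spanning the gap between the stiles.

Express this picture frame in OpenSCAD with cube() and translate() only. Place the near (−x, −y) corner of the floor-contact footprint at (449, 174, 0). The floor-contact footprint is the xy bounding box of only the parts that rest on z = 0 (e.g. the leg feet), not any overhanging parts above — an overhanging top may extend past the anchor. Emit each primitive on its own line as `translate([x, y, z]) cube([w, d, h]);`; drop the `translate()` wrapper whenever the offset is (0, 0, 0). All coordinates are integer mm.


translate([449, 174, 0]) cube([86, 25, 423]);
translate([766, 174, 0]) cube([86, 25, 423]);
translate([535, 174, 0]) cube([231, 25, 86]);
translate([535, 174, 337]) cube([231, 25, 86]);


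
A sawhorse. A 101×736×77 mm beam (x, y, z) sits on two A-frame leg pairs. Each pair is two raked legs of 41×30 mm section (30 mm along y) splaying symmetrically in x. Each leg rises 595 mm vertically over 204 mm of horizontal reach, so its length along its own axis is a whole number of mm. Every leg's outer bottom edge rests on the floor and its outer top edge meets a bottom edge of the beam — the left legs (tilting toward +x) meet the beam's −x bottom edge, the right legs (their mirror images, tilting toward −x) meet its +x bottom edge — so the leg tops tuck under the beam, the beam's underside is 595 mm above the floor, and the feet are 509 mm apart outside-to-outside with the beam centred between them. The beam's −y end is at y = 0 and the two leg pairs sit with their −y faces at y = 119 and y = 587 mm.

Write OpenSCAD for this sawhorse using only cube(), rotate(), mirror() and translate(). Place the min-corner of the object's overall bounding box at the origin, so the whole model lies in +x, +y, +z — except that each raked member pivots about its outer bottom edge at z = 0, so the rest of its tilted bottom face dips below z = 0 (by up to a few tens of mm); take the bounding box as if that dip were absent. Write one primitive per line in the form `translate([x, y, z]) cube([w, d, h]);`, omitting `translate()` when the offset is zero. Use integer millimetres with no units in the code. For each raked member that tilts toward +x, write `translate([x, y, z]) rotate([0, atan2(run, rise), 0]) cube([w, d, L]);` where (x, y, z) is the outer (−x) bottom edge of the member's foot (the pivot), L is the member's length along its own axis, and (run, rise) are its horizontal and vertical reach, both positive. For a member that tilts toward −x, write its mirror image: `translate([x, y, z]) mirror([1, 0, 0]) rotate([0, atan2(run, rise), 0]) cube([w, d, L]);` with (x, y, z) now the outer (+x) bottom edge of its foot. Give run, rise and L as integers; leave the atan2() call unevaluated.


translate([204, 0, 595]) cube([101, 736, 77]);
translate([0, 119, 0]) rotate([0, atan2(204, 595), 0]) cube([41, 30, 629]);
translate([509, 119, 0]) mirror([1, 0, 0]) rotate([0, atan2(204, 595), 0]) cube([41, 30, 629]);
translate([0, 587, 0]) rotate([0, atan2(204, 595), 0]) cube([41, 30, 629]);
translate([509, 587, 0]) mirror([1, 0, 0]) rotate([0, atan2(204, 595), 0]) cube([41, 30, 629]);


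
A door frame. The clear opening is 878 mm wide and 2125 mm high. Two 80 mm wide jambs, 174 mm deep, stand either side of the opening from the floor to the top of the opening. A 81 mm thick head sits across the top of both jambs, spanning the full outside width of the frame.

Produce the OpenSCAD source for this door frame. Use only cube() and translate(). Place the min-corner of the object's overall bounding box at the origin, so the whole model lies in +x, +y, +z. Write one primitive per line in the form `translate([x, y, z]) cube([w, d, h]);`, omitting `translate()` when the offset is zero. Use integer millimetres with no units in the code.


cube([80, 174, 2125]);
translate([958, 0, 0]) cube([80, 174, 2125]);
translate([0, 0, 2125]) cube([1038, 174, 81]);


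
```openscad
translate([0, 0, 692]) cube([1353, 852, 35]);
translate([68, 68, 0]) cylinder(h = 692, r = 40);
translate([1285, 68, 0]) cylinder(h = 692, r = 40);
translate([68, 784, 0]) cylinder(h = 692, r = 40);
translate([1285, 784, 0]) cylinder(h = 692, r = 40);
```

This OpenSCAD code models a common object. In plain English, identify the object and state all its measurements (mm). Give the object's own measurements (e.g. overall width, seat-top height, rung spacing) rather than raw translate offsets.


A rectangular dining table. The top is 1353×852×35 mm with its upper surface at z = 727 mm. It stands on four round legs of 80 mm diameter, each leg's bounding box inset 28 mm from the nearest pair of top edges, running from the floor to the underside of the top.


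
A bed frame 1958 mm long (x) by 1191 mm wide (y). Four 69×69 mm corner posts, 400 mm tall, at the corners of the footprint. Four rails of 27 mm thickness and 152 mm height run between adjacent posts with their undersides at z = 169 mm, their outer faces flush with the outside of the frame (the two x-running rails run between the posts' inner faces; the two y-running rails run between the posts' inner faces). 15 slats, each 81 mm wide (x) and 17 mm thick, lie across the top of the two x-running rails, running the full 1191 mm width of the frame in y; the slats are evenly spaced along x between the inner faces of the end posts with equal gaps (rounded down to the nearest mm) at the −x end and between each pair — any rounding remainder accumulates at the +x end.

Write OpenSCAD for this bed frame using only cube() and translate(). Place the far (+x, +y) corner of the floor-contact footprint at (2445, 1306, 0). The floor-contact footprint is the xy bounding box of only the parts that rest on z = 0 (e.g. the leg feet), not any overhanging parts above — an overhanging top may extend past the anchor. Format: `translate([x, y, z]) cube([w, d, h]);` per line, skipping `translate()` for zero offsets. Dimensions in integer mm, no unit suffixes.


translate([487, 115, 0]) cube([69, 69, 400]);
translate([487, 1237, 0]) cube([69, 69, 400]);
translate([2376, 115, 0]) cube([69, 69, 400]);
translate([2376, 1237, 0]) cube([69, 69, 400]);
translate([556, 115, 169]) cube([1820, 27, 152]);
translate([556, 1279, 169]) cube([1820, 27, 152]);
translate([487, 184, 169]) cube([27, 1053, 152]);
translate([2418, 184, 169]) cube([27, 1053, 152]);
translate([593, 115, 321]) cube([81, 1191, 17]);
translate([711, 115, 321]) cube([81, 1191, 17]);
translate([829, 115, 321]) cube([81, 1191, 17]);
translate([947, 115, 321]) cube([81, 1191, 17]);
translate([1065, 115, 321]) cube([81, 1191, 17]);
translate([1183, 115, 321]) cube([81, 1191, 17]);
translate([1301, 115, 321]) cube([81, 1191, 17]);
translate([1419, 115, 321]) cube([81, 1191, 17]);
translate([1537, 115, 321]) cube([81, 1191, 17]);
translate([1655, 115, 321]) cube([81, 1191, 17]);
translate([1773, 115, 321]) cube([81, 1191, 17]);
translate([1891, 115, 321]) cube([81, 1191, 17]);
translate([2009, 115, 321]) cube([81, 1191, 17]);
translate([2127, 115, 321]) cube([81, 1191, 17]);
translate([2245, 115, 321]) cube([81, 1191, 17]);


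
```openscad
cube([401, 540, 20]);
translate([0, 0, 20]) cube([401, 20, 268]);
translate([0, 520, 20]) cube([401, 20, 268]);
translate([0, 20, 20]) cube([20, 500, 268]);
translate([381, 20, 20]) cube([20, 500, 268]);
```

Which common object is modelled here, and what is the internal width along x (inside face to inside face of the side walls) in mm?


An open box. The internal width is 361 mm.

A 401×540 base slab with four walls standing on it — an open box. The base is 401 mm wide and the walls are 20 mm thick, so the internal width is 401 − 2 × 20 = 361 mm.


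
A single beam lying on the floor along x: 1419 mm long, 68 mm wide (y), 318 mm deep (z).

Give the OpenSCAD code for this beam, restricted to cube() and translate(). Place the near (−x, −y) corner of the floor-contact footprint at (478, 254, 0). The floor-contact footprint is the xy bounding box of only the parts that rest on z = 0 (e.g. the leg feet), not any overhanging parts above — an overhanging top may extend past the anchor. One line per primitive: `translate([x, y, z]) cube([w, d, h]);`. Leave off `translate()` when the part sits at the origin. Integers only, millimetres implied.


translate([478, 254, 0]) cube([1419, 68, 318]);


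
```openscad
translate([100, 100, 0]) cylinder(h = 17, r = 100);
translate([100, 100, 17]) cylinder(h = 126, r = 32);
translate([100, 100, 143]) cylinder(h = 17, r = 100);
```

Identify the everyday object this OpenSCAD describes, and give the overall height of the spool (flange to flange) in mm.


A spool. The overall height is 160 mm.

Three coaxial cylinders, large–small–large — a spool. Two 17 mm flanges and a 126 mm core give 17 + 126 + 17 = 160 mm.


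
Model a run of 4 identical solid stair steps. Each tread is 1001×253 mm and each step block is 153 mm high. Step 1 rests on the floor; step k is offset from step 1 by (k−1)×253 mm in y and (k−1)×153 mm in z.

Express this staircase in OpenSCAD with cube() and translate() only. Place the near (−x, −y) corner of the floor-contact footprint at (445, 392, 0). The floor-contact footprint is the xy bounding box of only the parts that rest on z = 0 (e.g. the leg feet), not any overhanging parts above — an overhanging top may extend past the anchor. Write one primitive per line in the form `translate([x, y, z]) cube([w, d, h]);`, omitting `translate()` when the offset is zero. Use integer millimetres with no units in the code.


translate([445, 392, 0]) cube([1001, 253, 153]);
translate([445, 645, 153]) cube([1001, 253, 153]);
translate([445, 898, 306]) cube([1001, 253, 153]);
translate([445, 1151, 459]) cube([1001, 253, 153]);


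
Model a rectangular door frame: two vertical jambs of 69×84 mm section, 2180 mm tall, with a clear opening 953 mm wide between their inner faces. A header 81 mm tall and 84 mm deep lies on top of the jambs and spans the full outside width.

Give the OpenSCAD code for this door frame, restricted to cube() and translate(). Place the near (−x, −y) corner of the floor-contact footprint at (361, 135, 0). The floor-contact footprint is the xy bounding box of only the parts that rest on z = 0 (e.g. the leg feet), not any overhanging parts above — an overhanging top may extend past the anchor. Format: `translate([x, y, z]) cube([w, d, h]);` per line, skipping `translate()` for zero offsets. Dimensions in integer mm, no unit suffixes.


translate([361, 135, 0]) cube([69, 84, 2180]);
translate([1383, 135, 0]) cube([69, 84, 2180]);
translate([361, 135, 2180]) cube([1091, 84, 81]);


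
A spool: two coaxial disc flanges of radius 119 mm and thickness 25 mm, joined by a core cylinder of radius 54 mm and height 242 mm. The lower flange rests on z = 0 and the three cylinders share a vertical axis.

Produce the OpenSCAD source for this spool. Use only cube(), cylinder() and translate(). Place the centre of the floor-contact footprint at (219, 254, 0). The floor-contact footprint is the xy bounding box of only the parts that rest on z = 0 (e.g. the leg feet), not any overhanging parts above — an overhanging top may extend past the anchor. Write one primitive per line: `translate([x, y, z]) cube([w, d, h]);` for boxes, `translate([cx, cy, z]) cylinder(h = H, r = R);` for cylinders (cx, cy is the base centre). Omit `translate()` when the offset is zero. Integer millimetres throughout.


translate([219, 254, 0]) cylinder(h = 25, r = 119);
translate([219, 254, 25]) cylinder(h = 242, r = 54);
translate([219, 254, 267]) cylinder(h = 25, r = 119);


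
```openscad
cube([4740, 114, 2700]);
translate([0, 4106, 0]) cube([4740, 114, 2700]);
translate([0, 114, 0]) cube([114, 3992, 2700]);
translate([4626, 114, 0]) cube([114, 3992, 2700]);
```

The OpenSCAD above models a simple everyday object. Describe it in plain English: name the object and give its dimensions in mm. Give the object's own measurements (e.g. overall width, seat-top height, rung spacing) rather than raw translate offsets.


The wall frame of a small rectangular building: four walls, each 2700 mm tall and 114 mm thick, enclosing a footprint 4740 mm (x) by 4220 mm (y) outside-to-outside, with no floor or roof. The front and back walls (the −y and +y sides) span the full width; the two side walls fit between them.


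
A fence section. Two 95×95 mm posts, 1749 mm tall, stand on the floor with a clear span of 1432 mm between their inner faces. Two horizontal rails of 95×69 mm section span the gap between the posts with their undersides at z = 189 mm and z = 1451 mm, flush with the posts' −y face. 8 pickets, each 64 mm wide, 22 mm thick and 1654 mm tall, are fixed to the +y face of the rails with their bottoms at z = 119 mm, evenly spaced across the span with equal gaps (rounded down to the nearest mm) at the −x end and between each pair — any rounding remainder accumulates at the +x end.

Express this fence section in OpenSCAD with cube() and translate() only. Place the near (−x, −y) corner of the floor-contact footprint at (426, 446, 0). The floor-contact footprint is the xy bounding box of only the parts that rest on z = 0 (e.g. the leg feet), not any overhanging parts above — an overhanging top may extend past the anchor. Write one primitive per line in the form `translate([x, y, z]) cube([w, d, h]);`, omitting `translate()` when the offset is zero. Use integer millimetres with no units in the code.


translate([426, 446, 0]) cube([95, 95, 1749]);
translate([1953, 446, 0]) cube([95, 95, 1749]);
translate([521, 446, 189]) cube([1432, 95, 69]);
translate([521, 446, 1451]) cube([1432, 95, 69]);
translate([623, 541, 119]) cube([64, 22, 1654]);
translate([789, 541, 119]) cube([64, 22, 1654]);
translate([955, 541, 119]) cube([64, 22, 1654]);
translate([1121, 541, 119]) cube([64, 22, 1654]);
translate([1287, 541, 119]) cube([64, 22, 1654]);
translate([1453, 541, 119]) cube([64, 22, 1654]);
translate([1619, 541, 119]) cube([64, 22, 1654]);
translate([1785, 541, 119]) cube([64, 22, 1654]);


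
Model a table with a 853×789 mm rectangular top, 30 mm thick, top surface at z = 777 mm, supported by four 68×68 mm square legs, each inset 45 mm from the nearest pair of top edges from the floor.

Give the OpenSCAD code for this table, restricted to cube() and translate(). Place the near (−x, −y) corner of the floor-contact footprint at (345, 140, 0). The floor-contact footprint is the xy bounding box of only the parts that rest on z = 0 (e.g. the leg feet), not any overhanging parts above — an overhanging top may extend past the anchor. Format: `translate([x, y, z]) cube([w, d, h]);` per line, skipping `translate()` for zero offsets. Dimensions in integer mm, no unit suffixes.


translate([300, 95, 747]) cube([853, 789, 30]);
translate([345, 140, 0]) cube([68, 68, 747]);
translate([1040, 140, 0]) cube([68, 68, 747]);
translate([345, 771, 0]) cube([68, 68, 747]);
translate([1040, 771, 0]) cube([68, 68, 747]);


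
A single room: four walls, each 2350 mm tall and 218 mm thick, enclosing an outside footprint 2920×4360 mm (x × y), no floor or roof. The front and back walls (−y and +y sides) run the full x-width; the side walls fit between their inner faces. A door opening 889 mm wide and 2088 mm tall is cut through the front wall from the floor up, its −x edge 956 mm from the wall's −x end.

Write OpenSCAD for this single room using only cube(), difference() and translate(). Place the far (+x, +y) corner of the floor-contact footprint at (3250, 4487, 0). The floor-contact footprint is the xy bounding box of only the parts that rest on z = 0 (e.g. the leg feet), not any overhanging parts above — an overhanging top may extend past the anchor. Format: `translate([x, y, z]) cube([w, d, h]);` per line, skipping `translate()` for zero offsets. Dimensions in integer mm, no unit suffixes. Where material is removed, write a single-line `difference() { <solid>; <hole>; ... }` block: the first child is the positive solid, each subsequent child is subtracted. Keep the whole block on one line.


difference() { translate([330, 127, 0]) cube([2920, 218, 2350]); translate([1286, 127, 0]) cube([889, 218, 2088]); }
translate([330, 4269, 0]) cube([2920, 218, 2350]);
translate([330, 345, 0]) cube([218, 3924, 2350]);
translate([3032, 345, 0]) cube([218, 3924, 2350]);


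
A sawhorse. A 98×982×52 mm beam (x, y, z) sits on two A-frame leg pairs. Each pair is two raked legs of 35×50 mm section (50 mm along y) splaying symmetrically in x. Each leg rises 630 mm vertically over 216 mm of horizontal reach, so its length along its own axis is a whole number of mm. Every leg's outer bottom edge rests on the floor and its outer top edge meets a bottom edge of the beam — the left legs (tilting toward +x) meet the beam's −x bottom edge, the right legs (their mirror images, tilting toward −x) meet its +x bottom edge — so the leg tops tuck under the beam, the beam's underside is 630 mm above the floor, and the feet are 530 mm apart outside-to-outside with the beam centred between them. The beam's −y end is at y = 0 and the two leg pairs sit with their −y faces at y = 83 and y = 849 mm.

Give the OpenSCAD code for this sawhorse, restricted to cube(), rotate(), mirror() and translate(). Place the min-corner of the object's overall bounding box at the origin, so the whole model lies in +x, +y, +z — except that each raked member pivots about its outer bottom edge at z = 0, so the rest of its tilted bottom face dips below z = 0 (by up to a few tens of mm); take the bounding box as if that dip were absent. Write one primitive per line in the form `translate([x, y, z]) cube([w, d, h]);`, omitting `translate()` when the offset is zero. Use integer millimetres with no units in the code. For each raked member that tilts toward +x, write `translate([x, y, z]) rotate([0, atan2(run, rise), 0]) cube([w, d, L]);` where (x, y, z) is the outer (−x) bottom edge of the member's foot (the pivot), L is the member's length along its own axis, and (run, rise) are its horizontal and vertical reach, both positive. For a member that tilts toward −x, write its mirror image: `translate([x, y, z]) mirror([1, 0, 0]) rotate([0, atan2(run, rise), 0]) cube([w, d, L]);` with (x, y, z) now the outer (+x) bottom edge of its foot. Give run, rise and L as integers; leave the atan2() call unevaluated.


translate([216, 0, 630]) cube([98, 982, 52]);
translate([0, 83, 0]) rotate([0, atan2(216, 630), 0]) cube([35, 50, 666]);
translate([530, 83, 0]) mirror([1, 0, 0]) rotate([0, atan2(216, 630), 0]) cube([35, 50, 666]);
translate([0, 849, 0]) rotate([0, atan2(216, 630), 0]) cube([35, 50, 666]);
translate([530, 849, 0]) mirror([1, 0, 0]) rotate([0, atan2(216, 630), 0]) cube([35, 50, 666]);


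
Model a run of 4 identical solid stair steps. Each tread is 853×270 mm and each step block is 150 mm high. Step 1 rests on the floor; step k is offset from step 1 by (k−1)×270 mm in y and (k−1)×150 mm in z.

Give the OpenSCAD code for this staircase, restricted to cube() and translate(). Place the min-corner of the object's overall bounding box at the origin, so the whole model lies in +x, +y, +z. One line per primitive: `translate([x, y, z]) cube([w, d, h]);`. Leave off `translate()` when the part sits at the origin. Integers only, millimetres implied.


cube([853, 270, 150]);
translate([0, 270, 150]) cube([853, 270, 150]);
translate([0, 540, 300]) cube([853, 270, 150]);
translate([0, 810, 450]) cube([853, 270, 150]);


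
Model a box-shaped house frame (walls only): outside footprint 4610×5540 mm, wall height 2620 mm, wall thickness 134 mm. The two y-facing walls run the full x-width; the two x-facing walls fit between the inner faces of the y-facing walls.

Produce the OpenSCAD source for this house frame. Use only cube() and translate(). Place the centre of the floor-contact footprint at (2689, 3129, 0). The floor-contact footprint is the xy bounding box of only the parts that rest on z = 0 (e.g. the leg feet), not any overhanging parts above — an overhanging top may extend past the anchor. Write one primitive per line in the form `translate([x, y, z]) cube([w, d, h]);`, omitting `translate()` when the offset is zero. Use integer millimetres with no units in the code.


translate([384, 359, 0]) cube([4610, 134, 2620]);
translate([384, 5765, 0]) cube([4610, 134, 2620]);
translate([384, 493, 0]) cube([134, 5272, 2620]);
translate([4860, 493, 0]) cube([134, 5272, 2620]);


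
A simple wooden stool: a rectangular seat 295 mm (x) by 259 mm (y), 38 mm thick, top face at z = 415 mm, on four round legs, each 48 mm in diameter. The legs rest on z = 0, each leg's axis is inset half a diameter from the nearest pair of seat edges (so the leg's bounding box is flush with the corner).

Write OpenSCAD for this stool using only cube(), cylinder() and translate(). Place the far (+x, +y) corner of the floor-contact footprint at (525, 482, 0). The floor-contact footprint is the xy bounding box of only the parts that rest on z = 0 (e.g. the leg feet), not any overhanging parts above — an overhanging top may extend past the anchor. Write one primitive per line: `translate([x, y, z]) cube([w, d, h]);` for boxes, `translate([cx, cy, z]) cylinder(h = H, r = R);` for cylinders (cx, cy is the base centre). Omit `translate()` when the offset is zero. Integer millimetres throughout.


translate([230, 223, 377]) cube([295, 259, 38]);
translate([254, 247, 0]) cylinder(h = 377, r = 24);
translate([501, 247, 0]) cylinder(h = 377, r = 24);
translate([254, 458, 0]) cylinder(h = 377, r = 24);
translate([501, 458, 0]) cylinder(h = 377, r = 24);


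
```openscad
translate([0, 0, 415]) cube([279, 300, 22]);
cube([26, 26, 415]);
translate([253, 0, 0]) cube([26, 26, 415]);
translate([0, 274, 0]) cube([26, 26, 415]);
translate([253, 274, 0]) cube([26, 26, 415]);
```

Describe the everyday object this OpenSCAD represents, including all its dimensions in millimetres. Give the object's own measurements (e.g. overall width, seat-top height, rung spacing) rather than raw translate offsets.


A four-legged stool. The seat is a 279×300×22 mm slab whose top surface is at z = 437 mm; four square legs, each 26×26 mm in cross-section, run from the floor (z = 0) to the underside of the seat, each flush with a corner of the seat.


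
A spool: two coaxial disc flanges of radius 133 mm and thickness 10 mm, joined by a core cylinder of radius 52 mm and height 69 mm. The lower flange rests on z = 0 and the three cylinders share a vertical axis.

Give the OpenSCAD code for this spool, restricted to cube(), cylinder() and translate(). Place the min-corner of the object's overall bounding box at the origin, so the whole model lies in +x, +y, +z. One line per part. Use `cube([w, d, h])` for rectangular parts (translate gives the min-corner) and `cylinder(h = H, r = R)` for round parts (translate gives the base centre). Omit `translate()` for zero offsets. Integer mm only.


translate([133, 133, 0]) cylinder(h = 10, r = 133);
translate([133, 133, 10]) cylinder(h = 69, r = 52);
translate([133, 133, 79]) cylinder(h = 10, r = 133);


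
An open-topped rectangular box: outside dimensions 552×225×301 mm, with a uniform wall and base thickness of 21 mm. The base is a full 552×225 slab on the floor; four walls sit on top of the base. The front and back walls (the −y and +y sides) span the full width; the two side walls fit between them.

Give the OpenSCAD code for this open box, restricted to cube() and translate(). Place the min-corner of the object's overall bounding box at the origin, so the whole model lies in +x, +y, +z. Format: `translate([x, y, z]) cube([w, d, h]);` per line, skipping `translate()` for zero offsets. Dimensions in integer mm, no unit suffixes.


cube([552, 225, 21]);
translate([0, 0, 21]) cube([552, 21, 280]);
translate([0, 204, 21]) cube([552, 21, 280]);
translate([0, 21, 21]) cube([21, 183, 280]);
translate([531, 21, 21]) cube([21, 183, 280]);


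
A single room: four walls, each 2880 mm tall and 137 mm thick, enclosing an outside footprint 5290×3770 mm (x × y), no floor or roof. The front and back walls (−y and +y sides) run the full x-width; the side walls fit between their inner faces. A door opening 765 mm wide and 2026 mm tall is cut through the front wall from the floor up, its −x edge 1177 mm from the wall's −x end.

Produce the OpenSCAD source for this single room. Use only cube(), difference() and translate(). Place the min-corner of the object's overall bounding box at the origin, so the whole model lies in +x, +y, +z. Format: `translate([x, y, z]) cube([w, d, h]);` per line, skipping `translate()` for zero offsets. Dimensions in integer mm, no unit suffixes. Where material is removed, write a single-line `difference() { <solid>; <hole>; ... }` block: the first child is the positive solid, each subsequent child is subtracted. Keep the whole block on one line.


difference() { cube([5290, 137, 2880]); translate([1177, 0, 0]) cube([765, 137, 2026]); }
translate([0, 3633, 0]) cube([5290, 137, 2880]);
translate([0, 137, 0]) cube([137, 3496, 2880]);
translate([5153, 137, 0]) cube([137, 3496, 2880]);


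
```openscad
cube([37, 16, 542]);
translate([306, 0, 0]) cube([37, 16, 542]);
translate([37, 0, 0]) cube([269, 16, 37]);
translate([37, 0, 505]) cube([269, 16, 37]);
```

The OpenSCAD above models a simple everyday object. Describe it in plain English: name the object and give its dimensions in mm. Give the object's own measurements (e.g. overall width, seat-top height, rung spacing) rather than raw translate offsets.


A rectangular picture frame lying in the x–z plane (depth along y). The opening is 269 mm wide (x) by 468 mm tall (z), surrounded by a border 37 mm wide on all four sides. The frame is 16 mm deep and is made of two full-height vertical stiles with two horizontal rails fitted between them.


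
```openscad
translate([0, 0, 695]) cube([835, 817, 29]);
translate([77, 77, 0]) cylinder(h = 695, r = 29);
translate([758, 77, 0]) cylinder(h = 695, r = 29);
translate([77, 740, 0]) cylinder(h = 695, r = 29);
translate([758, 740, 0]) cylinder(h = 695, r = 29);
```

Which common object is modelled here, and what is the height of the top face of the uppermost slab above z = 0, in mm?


A table. The table height is 724 mm.

A 835×817×29 slab sits at z = 695 on four Ø58 mm round legs — a table. The top surface is at 695 + 29 = 724 mm.


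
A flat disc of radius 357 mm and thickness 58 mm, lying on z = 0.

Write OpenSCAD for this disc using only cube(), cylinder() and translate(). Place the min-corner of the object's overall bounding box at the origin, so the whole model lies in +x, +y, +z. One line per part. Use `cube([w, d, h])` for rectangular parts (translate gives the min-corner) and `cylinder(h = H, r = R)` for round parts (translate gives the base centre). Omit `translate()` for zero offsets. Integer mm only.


translate([357, 357, 0]) cylinder(h = 58, r = 357);


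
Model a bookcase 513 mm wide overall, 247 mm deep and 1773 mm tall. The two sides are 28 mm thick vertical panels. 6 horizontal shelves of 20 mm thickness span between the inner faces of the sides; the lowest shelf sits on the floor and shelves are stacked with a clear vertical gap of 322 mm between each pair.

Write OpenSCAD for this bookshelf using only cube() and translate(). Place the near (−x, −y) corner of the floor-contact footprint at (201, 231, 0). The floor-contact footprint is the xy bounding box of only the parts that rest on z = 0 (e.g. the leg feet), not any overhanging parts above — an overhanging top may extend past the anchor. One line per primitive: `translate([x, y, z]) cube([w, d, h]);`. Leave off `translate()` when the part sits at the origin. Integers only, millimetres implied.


translate([201, 231, 0]) cube([28, 247, 1773]);
translate([686, 231, 0]) cube([28, 247, 1773]);
translate([229, 231, 0]) cube([457, 247, 20]);
translate([229, 231, 342]) cube([457, 247, 20]);
translate([229, 231, 684]) cube([457, 247, 20]);
translate([229, 231, 1026]) cube([457, 247, 20]);
translate([229, 231, 1368]) cube([457, 247, 20]);
translate([229, 231, 1710]) cube([457, 247, 20]);


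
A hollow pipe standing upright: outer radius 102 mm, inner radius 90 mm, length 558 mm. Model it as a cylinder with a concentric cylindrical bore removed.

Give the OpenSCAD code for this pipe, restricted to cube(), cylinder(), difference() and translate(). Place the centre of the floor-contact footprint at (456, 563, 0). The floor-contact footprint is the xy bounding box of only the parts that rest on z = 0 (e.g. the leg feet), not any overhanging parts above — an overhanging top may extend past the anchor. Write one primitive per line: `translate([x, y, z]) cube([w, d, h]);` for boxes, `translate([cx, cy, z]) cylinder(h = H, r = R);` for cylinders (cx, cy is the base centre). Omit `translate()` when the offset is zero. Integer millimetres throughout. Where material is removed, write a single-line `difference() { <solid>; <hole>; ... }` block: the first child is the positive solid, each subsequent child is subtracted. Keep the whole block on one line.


difference() { translate([456, 563, 0]) cylinder(h = 558, r = 102); translate([456, 563, 0]) cylinder(h = 558, r = 90); }


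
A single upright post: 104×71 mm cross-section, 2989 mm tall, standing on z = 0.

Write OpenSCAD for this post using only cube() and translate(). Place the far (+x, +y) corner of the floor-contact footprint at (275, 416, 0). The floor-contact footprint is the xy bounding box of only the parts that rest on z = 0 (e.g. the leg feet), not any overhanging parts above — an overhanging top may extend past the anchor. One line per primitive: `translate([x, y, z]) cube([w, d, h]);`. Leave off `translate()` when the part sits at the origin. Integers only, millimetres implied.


translate([171, 345, 0]) cube([104, 71, 2989]);


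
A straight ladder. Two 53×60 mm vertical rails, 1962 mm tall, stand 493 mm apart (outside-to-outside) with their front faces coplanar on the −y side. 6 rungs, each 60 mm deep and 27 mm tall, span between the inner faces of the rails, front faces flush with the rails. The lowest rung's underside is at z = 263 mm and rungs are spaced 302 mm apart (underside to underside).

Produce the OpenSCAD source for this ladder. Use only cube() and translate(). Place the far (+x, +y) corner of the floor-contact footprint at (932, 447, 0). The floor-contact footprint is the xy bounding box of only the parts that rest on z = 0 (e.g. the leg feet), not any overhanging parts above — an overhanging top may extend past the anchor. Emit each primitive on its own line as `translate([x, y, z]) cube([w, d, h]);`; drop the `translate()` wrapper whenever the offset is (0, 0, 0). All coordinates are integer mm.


// rung span = 493 - 2*53 = 387
// rung[k] z = 263 + k*302
translate([439, 387, 0]) cube([53, 60, 1962]);
translate([879, 387, 0]) cube([53, 60, 1962]);
translate([492, 387, 263]) cube([387, 60, 27]);
translate([492, 387, 565]) cube([387, 60, 27]);
translate([492, 387, 867]) cube([387, 60, 27]);
translate([492, 387, 1169]) cube([387, 60, 27]);
translate([492, 387, 1471]) cube([387, 60, 27]);
translate([492, 387, 1773]) cube([387, 60, 27]);


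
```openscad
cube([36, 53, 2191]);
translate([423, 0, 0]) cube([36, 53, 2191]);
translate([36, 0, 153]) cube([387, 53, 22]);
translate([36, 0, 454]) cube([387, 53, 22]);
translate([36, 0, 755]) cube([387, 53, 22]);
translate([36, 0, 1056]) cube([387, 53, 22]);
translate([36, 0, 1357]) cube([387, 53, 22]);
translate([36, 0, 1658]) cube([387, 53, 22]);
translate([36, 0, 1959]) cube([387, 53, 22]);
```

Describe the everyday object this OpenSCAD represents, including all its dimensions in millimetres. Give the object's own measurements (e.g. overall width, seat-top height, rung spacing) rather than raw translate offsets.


A straight ladder. Two 36×53 mm vertical rails, 2191 mm tall, stand 459 mm apart (outside-to-outside) with their front faces coplanar on the −y side. 7 rungs, each 53 mm deep and 22 mm tall, span between the inner faces of the rails, front faces flush with the rails. The lowest rung's underside is at z = 153 mm and rungs are spaced 301 mm apart (underside to underside).


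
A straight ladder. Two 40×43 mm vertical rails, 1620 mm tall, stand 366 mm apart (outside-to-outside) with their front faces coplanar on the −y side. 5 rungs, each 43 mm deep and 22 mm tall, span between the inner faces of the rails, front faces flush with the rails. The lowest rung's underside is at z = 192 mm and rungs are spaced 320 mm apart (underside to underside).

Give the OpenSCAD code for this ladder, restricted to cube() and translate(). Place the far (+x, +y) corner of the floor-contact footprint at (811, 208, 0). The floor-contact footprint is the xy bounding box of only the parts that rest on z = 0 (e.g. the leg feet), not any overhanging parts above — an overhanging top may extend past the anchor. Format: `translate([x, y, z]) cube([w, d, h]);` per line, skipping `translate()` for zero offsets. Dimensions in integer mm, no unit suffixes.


translate([445, 165, 0]) cube([40, 43, 1620]);
translate([771, 165, 0]) cube([40, 43, 1620]);
translate([485, 165, 192]) cube([286, 43, 22]);
translate([485, 165, 512]) cube([286, 43, 22]);
translate([485, 165, 832]) cube([286, 43, 22]);
translate([485, 165, 1152]) cube([286, 43, 22]);
translate([485, 165, 1472]) cube([286, 43, 22]);


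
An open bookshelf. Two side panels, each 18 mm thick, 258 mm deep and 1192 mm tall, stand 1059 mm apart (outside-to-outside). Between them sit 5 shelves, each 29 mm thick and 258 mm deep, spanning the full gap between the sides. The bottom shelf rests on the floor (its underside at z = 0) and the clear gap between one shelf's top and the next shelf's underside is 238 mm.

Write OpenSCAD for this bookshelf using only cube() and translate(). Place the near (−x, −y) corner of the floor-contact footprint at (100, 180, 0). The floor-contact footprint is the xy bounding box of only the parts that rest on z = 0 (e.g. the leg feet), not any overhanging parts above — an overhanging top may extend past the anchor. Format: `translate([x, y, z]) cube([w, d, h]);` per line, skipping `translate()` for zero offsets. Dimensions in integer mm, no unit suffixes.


translate([100, 180, 0]) cube([18, 258, 1192]);
translate([1141, 180, 0]) cube([18, 258, 1192]);
translate([118, 180, 0]) cube([1023, 258, 29]);
translate([118, 180, 267]) cube([1023, 258, 29]);
translate([118, 180, 534]) cube([1023, 258, 29]);
translate([118, 180, 801]) cube([1023, 258, 29]);
translate([118, 180, 1068]) cube([1023, 258, 29]);


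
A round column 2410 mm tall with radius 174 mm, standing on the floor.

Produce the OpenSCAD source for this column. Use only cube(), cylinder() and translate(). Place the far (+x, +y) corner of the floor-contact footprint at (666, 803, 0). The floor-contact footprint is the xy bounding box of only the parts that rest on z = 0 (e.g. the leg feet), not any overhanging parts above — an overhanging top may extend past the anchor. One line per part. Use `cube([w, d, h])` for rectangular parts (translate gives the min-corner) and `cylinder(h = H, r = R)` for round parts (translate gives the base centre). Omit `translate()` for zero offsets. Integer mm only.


translate([492, 629, 0]) cylinder(h = 2410, r = 174);


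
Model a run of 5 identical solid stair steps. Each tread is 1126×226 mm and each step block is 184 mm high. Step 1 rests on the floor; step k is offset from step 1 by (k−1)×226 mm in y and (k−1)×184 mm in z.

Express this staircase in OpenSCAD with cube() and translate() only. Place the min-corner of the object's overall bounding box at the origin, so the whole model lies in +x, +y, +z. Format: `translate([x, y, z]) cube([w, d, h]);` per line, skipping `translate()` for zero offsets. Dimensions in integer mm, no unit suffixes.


cube([1126, 226, 184]);
translate([0, 226, 184]) cube([1126, 226, 184]);
translate([0, 452, 368]) cube([1126, 226, 184]);
translate([0, 678, 552]) cube([1126, 226, 184]);
translate([0, 904, 736]) cube([1126, 226, 184]);


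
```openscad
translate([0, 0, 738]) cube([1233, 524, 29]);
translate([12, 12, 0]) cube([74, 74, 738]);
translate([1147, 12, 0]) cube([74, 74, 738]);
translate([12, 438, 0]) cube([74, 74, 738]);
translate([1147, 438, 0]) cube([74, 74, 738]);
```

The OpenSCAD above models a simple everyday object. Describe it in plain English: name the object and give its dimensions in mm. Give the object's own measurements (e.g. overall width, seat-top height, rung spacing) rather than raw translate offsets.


A table: top 1233 mm (x) × 524 mm (y), 29 mm thick, upper face at z = 767 mm, on four 74×74 mm square legs, each inset 12 mm from the nearest pair of top edges from z = 0 to the bottom of the top.


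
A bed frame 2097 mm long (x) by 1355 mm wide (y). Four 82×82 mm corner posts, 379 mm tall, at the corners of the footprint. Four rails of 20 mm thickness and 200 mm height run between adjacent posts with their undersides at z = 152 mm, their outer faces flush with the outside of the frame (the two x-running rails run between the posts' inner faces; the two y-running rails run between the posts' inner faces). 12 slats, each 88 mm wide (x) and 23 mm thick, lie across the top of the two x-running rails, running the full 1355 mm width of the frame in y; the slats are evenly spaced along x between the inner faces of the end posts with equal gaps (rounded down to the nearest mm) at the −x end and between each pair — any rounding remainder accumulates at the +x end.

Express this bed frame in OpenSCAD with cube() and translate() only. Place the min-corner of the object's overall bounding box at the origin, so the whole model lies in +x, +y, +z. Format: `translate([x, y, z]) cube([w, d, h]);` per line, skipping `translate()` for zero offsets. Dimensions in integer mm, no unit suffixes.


// slat z = rail_z + rail_h = 152 + 200 = 352
// slat gap = ⌊(1933 − 12·88) / 13⌋ = 67
cube([82, 82, 379]);
translate([0, 1273, 0]) cube([82, 82, 379]);
translate([2015, 0, 0]) cube([82, 82, 379]);
translate([2015, 1273, 0]) cube([82, 82, 379]);
translate([82, 0, 152]) cube([1933, 20, 200]);
translate([82, 1335, 152]) cube([1933, 20, 200]);
translate([0, 82, 152]) cube([20, 1191, 200]);
translate([2077, 82, 152]) cube([20, 1191, 200]);
translate([149, 0, 352]) cube([88, 1355, 23]);
translate([304, 0, 352]) cube([88, 1355, 23]);
translate([459, 0, 352]) cube([88, 1355, 23]);
translate([614, 0, 352]) cube([88, 1355, 23]);
translate([769, 0, 352]) cube([88, 1355, 23]);
translate([924, 0, 352]) cube([88, 1355, 23]);
translate([1079, 0, 352]) cube([88, 1355, 23]);
translate([1234, 0, 352]) cube([88, 1355, 23]);
translate([1389, 0, 352]) cube([88, 1355, 23]);
translate([1544, 0, 352]) cube([88, 1355, 23]);
translate([1699, 0, 352]) cube([88, 1355, 23]);
translate([1854, 0, 352]) cube([88, 1355, 23]);


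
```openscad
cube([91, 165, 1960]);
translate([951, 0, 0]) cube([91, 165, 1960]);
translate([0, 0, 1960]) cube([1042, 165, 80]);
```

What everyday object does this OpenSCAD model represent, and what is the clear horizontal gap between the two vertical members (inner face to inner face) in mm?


A door frame. The clear opening width is 860 mm.

Two 1960 mm tall posts with a header on top — a door frame. The left jamb is 91 mm wide at x = 0; the right jamb starts at x = 951. The clear opening is 951 − 91 = 860 mm.


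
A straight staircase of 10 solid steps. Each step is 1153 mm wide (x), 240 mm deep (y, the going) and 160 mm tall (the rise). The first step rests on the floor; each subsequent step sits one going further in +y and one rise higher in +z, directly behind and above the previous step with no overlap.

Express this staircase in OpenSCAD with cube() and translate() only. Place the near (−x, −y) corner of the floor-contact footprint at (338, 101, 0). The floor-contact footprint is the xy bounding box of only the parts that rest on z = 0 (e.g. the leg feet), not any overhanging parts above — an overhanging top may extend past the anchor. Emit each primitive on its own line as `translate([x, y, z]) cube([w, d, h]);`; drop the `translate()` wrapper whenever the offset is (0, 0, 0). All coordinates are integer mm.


translate([338, 101, 0]) cube([1153, 240, 160]);
translate([338, 341, 160]) cube([1153, 240, 160]);
translate([338, 581, 320]) cube([1153, 240, 160]);
translate([338, 821, 480]) cube([1153, 240, 160]);
translate([338, 1061, 640]) cube([1153, 240, 160]);
translate([338, 1301, 800]) cube([1153, 240, 160]);
translate([338, 1541, 960]) cube([1153, 240, 160]);
translate([338, 1781, 1120]) cube([1153, 240, 160]);
translate([338, 2021, 1280]) cube([1153, 240, 160]);
translate([338, 2261, 1440]) cube([1153, 240, 160]);
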